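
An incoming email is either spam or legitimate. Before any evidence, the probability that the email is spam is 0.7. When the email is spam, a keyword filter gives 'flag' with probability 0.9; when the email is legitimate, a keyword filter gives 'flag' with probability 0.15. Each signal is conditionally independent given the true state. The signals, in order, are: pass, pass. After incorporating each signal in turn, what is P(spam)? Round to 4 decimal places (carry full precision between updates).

After 'pass': P(spam) = 0.1·0.7000 / (0.1·0.7000 + 0.85·0.3000) ≈ 0.2154
After 'pass': P(spam) = 0.1·0.2154 / (0.1·0.2154 + 0.85·0.7846) ≈ 0.0313

0.0313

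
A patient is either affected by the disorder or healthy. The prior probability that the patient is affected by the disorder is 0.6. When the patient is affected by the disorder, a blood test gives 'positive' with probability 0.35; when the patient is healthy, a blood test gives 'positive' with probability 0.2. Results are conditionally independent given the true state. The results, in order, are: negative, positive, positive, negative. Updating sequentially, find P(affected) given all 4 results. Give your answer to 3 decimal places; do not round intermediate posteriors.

0.752

After 'negative': P(affected) = 0.65·0.6000 / (0.65·0.6000 + 0.8·0.4000) ≈ 0.5493
After 'positive': P(affected) = 0.35·0.5493 / (0.35·0.5493 + 0.2·0.4507) ≈ 0.6808
After 'positive': P(affected) = 0.35·0.6808 / (0.35·0.6808 + 0.2·0.3192) ≈ 0.7887
After 'negative': P(affected) = 0.65·0.7887 / (0.65·0.7887 + 0.8·0.2113) ≈ 0.7520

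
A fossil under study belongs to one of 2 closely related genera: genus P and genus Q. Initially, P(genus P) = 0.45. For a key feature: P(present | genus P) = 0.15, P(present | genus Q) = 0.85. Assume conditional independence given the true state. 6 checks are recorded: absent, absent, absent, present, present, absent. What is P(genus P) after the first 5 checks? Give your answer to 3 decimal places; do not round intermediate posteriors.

0.823

After 'absent': P(genus P) = 0.85·0.4500 / (0.85·0.4500 + 0.15·0.5500) ≈ 0.8226
After 'absent': P(genus P) = 0.85·0.8226 / (0.85·0.8226 + 0.15·0.1774) ≈ 0.9633
After 'absent': P(genus P) = 0.85·0.9633 / (0.85·0.9633 + 0.15·0.0367) ≈ 0.9933
After 'present': P(genus P) = 0.15·0.9933 / (0.15·0.9933 + 0.85·0.0067) ≈ 0.9633
After 'present': P(genus P) = 0.15·0.9633 / (0.15·0.9633 + 0.85·0.0367) ≈ 0.8226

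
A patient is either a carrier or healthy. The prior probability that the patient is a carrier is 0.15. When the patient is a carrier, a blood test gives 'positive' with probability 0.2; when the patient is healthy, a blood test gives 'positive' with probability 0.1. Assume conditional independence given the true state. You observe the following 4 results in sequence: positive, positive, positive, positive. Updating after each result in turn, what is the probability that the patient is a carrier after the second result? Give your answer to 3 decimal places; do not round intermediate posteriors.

Each posterior becomes the prior for the next update.
After 'positive': P(carrier) = 0.2·0.1500 / (0.2·0.1500 + 0.1·0.8500) ≈ 0.2609
After 'positive': P(carrier) = 0.2·0.2609 / (0.2·0.2609 + 0.1·0.7391) ≈ 0.4138

0.414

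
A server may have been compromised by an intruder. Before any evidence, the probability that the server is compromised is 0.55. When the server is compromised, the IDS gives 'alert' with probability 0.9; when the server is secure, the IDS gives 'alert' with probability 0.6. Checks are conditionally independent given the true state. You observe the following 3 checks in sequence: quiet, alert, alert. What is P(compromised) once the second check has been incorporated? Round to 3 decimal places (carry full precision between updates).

Apply Bayes' rule sequentially, carrying P(compromised) forward.
After 'quiet': P(compromised) = 0.1·0.5500 / (0.1·0.5500 + 0.4·0.4500) ≈ 0.2340
After 'alert': P(compromised) = 0.9·0.2340 / (0.9·0.2340 + 0.6·0.7660) ≈ 0.3143

0.314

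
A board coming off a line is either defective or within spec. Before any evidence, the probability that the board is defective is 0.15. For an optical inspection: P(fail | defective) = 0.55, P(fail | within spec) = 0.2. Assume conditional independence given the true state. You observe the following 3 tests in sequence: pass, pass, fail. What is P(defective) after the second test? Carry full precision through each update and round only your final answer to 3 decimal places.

Apply Bayes' rule sequentially, carrying P(defective) forward.
After 'pass': P(defective) = 0.45·0.1500 / (0.45·0.1500 + 0.8·0.8500) ≈ 0.0903
After 'pass': P(defective) = 0.45·0.0903 / (0.45·0.0903 + 0.8·0.9097) ≈ 0.0529

0.053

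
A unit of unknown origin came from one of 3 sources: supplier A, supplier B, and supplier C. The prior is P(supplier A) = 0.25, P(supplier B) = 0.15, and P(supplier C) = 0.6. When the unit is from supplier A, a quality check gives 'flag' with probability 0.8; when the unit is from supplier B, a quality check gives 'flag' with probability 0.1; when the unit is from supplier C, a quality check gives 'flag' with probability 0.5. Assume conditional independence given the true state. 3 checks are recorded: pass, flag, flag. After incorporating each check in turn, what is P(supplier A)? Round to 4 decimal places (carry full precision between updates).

Apply Bayes' rule sequentially, carrying P(supplier A) forward.
After 'pass': normaliser = 0.2·0.2500 + 0.9·0.1500 + 0.5·0.6000; P(supplier A) ≈ 0.1031, P(supplier B) ≈ 0.2784, P(supplier C) ≈ 0.6186
After 'flag': normaliser = 0.8·0.1031 + 0.1·0.2784 + 0.5·0.6186; P(supplier A) ≈ 0.1966, P(supplier B) ≈ 0.0663, P(supplier C) ≈ 0.7371
After 'flag': normaliser = 0.8·0.1966 + 0.1·0.0663 + 0.5·0.7371; P(supplier A) ≈ 0.2953, P(supplier B) ≈ 0.0125, P(supplier C) ≈ 0.6922

0.2953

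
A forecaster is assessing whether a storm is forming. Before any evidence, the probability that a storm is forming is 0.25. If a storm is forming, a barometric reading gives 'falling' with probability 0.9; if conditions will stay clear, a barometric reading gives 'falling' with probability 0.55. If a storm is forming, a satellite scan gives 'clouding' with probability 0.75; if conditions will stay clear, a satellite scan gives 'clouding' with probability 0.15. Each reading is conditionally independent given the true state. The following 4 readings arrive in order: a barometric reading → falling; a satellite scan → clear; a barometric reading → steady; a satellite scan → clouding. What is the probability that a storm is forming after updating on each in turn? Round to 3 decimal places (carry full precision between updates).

0.151

Each posterior becomes the prior for the next update.
After a barometric reading='falling': P(storm) = 0.9·0.2500 / (0.9·0.2500 + 0.55·0.7500) ≈ 0.3529
After a satellite scan='clear': P(storm) = 0.25·0.3529 / (0.25·0.3529 + 0.85·0.6471) ≈ 0.1382
After a barometric reading='steady': P(storm) = 0.1·0.1382 / (0.1·0.1382 + 0.45·0.8618) ≈ 0.0344
After a satellite scan='clouding': P(storm) = 0.75·0.0344 / (0.75·0.0344 + 0.15·0.9656) ≈ 0.1513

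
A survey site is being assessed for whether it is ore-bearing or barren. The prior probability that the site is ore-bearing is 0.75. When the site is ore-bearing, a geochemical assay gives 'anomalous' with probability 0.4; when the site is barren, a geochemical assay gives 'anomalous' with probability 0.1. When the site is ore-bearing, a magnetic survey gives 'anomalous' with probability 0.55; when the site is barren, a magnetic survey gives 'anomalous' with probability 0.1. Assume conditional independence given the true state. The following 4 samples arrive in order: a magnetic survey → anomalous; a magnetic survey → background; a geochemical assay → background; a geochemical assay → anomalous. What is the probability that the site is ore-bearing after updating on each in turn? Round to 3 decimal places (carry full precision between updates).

0.957

Each posterior becomes the prior for the next update.
After a magnetic survey='anomalous': P(ore) = 0.55·0.7500 / (0.55·0.7500 + 0.1·0.2500) ≈ 0.9429
After a magnetic survey='background': P(ore) = 0.45·0.9429 / (0.45·0.9429 + 0.9·0.0571) ≈ 0.8919
After a geochemical assay='background': P(ore) = 0.6·0.8919 / (0.6·0.8919 + 0.9·0.1081) ≈ 0.8462
After a geochemical assay='anomalous': P(ore) = 0.4·0.8462 / (0.4·0.8462 + 0.1·0.1538) ≈ 0.9565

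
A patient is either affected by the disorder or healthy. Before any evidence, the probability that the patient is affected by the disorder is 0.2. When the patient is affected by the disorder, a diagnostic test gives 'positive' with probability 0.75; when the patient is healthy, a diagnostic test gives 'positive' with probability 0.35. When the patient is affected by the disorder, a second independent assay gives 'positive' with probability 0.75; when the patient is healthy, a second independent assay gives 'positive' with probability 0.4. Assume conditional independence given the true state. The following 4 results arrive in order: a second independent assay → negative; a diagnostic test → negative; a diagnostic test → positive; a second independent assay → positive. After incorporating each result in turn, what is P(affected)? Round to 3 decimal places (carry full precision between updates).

Each posterior becomes the prior for the next update.
After a second independent assay='negative': P(affected) = 0.25·0.2000 / (0.25·0.2000 + 0.6·0.8000) ≈ 0.0943
After a diagnostic test='negative': P(affected) = 0.25·0.0943 / (0.25·0.0943 + 0.65·0.9057) ≈ 0.0385
After a diagnostic test='positive': P(affected) = 0.75·0.0385 / (0.75·0.0385 + 0.35·0.9615) ≈ 0.0791
After a second independent assay='positive': P(affected) = 0.75·0.0791 / (0.75·0.0791 + 0.4·0.9209) ≈ 0.1387

0.139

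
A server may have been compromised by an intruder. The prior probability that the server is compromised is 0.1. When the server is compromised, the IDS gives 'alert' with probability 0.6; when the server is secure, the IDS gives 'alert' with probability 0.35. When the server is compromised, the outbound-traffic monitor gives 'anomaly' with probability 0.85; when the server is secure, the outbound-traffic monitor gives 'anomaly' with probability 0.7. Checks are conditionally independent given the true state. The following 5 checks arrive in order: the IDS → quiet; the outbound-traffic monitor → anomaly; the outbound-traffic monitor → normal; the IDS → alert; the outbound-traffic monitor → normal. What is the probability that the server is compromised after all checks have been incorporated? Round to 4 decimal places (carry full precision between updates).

0.0344

After the IDS='quiet': P(compromised) = 0.4·0.1000 / (0.4·0.1000 + 0.65·0.9000) ≈ 0.0640
After the outbound-traffic monitor='anomaly': P(compromised) = 0.85·0.0640 / (0.85·0.0640 + 0.7·0.9360) ≈ 0.0767
After the outbound-traffic monitor='normal': P(compromised) = 0.15·0.0767 / (0.15·0.0767 + 0.3·0.9233) ≈ 0.0399
After the IDS='alert': P(compromised) = 0.6·0.0399 / (0.6·0.0399 + 0.35·0.9601) ≈ 0.0664
After the outbound-traffic monitor='normal': P(compromised) = 0.15·0.0664 / (0.15·0.0664 + 0.3·0.9336) ≈ 0.0344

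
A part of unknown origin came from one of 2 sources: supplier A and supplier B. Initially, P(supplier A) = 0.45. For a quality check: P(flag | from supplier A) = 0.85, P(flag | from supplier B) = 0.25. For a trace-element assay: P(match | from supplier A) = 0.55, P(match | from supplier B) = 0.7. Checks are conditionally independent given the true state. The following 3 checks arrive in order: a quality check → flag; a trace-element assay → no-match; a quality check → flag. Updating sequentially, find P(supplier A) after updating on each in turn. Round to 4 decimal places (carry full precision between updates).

0.9342

After a quality check='flag': P(supplier A) = 0.85·0.4500 / (0.85·0.4500 + 0.25·0.5500) ≈ 0.7356
After a trace-element assay='no-match': P(supplier A) = 0.45·0.7356 / (0.45·0.7356 + 0.3·0.2644) ≈ 0.8067
After a quality check='flag': P(supplier A) = 0.85·0.8067 / (0.85·0.8067 + 0.25·0.1933) ≈ 0.9342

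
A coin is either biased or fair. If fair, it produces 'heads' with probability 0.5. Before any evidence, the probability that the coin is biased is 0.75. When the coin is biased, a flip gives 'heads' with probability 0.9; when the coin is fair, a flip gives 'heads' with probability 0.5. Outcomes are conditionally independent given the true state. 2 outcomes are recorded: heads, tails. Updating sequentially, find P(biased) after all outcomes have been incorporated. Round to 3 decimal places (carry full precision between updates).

0.519

After 'heads': P(biased) = 0.9·0.7500 / (0.9·0.7500 + 0.5·0.2500) ≈ 0.8438
After 'tails': P(biased) = 0.1·0.8438 / (0.1·0.8438 + 0.5·0.1562) ≈ 0.5192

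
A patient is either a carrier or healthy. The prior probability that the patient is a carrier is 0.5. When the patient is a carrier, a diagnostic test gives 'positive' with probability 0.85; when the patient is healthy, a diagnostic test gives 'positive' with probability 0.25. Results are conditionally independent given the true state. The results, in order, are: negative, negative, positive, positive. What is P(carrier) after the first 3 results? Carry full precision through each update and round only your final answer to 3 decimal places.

Apply Bayes' rule sequentially, carrying P(carrier) forward.
After 'negative': P(carrier) = 0.15·0.5000 / (0.15·0.5000 + 0.75·0.5000) ≈ 0.1667
After 'negative': P(carrier) = 0.15·0.1667 / (0.15·0.1667 + 0.75·0.8333) ≈ 0.0385
After 'positive': P(carrier) = 0.85·0.0385 / (0.85·0.0385 + 0.25·0.9615) ≈ 0.1197

0.120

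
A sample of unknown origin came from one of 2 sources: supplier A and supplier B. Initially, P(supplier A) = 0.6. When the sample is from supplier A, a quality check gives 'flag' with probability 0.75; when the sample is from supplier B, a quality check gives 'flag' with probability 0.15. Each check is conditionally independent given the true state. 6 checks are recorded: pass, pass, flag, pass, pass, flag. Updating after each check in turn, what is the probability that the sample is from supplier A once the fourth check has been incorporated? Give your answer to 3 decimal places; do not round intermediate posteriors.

After 'pass': P(supplier A) = 0.25·0.6000 / (0.25·0.6000 + 0.85·0.4000) ≈ 0.3061
After 'pass': P(supplier A) = 0.25·0.3061 / (0.25·0.3061 + 0.85·0.6939) ≈ 0.1149
After 'flag': P(supplier A) = 0.75·0.1149 / (0.75·0.1149 + 0.15·0.8851) ≈ 0.3935
After 'pass': P(supplier A) = 0.25·0.3935 / (0.25·0.3935 + 0.85·0.6065) ≈ 0.1602

0.160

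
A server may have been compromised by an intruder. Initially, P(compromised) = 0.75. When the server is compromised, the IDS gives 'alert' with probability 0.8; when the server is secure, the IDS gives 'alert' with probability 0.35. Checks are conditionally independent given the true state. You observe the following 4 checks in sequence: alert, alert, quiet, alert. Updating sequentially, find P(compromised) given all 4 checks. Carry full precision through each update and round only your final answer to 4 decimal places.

0.9168

Apply Bayes' rule sequentially, carrying P(compromised) forward.
After 'alert': P(compromised) = 0.8·0.7500 / (0.8·0.7500 + 0.35·0.2500) ≈ 0.8727
After 'alert': P(compromised) = 0.8·0.8727 / (0.8·0.8727 + 0.35·0.1273) ≈ 0.9400
After 'quiet': P(compromised) = 0.2·0.9400 / (0.2·0.9400 + 0.65·0.0600) ≈ 0.8283
After 'alert': P(compromised) = 0.8·0.8283 / (0.8·0.8283 + 0.35·0.1717) ≈ 0.9168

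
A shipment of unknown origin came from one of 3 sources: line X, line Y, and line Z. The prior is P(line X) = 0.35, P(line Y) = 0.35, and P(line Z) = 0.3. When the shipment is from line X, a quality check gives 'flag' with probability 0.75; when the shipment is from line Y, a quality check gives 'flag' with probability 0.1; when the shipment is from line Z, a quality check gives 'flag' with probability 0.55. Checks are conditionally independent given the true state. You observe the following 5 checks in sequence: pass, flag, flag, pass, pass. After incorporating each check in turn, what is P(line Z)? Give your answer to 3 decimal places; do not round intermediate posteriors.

0.595

After 'pass': normaliser = 0.25·0.3500 + 0.9·0.3500 + 0.45·0.3000; P(line X) ≈ 0.1628, P(line Y) ≈ 0.5860, P(line Z) ≈ 0.2512
After 'flag': normaliser = 0.75·0.1628 + 0.1·0.5860 + 0.55·0.2512; P(line X) ≈ 0.3829, P(line Y) ≈ 0.1838, P(line Z) ≈ 0.4333
After 'flag': normaliser = 0.75·0.3829 + 0.1·0.1838 + 0.55·0.4333; P(line X) ≈ 0.5281, P(line Y) ≈ 0.0338, P(line Z) ≈ 0.4381
After 'pass': normaliser = 0.25·0.5281 + 0.9·0.0338 + 0.45·0.4381; P(line X) ≈ 0.3671, P(line Y) ≈ 0.0846, P(line Z) ≈ 0.5483
After 'pass': normaliser = 0.25·0.3671 + 0.9·0.0846 + 0.45·0.5483; P(line X) ≈ 0.2214, P(line Y) ≈ 0.1836, P(line Z) ≈ 0.5951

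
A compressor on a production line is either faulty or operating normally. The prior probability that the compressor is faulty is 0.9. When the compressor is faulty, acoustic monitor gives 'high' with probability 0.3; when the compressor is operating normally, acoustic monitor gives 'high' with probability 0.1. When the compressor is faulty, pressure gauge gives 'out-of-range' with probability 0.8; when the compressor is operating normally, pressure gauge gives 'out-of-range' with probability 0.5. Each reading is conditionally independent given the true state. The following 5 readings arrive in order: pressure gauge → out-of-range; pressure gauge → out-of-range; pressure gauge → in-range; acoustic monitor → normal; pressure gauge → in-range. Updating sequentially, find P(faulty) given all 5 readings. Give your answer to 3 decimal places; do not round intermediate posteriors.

Each posterior becomes the prior for the next update.
After pressure gauge='out-of-range': P(faulty) = 0.8·0.9000 / (0.8·0.9000 + 0.5·0.1000) ≈ 0.9351
After pressure gauge='out-of-range': P(faulty) = 0.8·0.9351 / (0.8·0.9351 + 0.5·0.0649) ≈ 0.9584
After pressure gauge='in-range': P(faulty) = 0.2·0.9584 / (0.2·0.9584 + 0.5·0.0416) ≈ 0.9021
After acoustic monitor='normal': P(faulty) = 0.7·0.9021 / (0.7·0.9021 + 0.9·0.0979) ≈ 0.8776
After pressure gauge='in-range': P(faulty) = 0.2·0.8776 / (0.2·0.8776 + 0.5·0.1224) ≈ 0.7414

0.741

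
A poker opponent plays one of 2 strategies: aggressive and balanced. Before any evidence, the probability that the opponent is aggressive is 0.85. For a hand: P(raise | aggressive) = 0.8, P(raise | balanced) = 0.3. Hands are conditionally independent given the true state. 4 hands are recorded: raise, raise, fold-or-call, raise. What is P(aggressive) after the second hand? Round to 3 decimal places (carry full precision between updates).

0.976

After 'raise': P(aggressive) = 0.8·0.8500 / (0.8·0.8500 + 0.3·0.1500) ≈ 0.9379
After 'raise': P(aggressive) = 0.8·0.9379 / (0.8·0.9379 + 0.3·0.0621) ≈ 0.9758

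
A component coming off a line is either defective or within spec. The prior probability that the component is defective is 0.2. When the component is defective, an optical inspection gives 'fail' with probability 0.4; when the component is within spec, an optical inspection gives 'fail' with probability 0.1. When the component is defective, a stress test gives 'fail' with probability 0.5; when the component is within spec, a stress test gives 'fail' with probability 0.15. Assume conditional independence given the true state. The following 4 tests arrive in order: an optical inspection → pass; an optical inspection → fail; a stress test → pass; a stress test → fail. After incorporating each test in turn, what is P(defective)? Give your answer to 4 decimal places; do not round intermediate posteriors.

Apply Bayes' rule sequentially, carrying P(defective) forward.
After an optical inspection='pass': P(defective) = 0.6·0.2000 / (0.6·0.2000 + 0.9·0.8000) ≈ 0.1429
After an optical inspection='fail': P(defective) = 0.4·0.1429 / (0.4·0.1429 + 0.1·0.8571) ≈ 0.4000
After a stress test='pass': P(defective) = 0.5·0.4000 / (0.5·0.4000 + 0.85·0.6000) ≈ 0.2817
After a stress test='fail': P(defective) = 0.5·0.2817 / (0.5·0.2817 + 0.15·0.7183) ≈ 0.5666

0.5666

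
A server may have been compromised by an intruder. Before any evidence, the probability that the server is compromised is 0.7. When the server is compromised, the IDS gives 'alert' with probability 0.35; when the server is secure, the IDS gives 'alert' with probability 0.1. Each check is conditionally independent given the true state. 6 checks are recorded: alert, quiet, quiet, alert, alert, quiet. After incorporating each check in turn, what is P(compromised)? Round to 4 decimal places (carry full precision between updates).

0.9742

After 'alert': P(compromised) = 0.35·0.7000 / (0.35·0.7000 + 0.1·0.3000) ≈ 0.8909
After 'quiet': P(compromised) = 0.65·0.8909 / (0.65·0.8909 + 0.9·0.1091) ≈ 0.8550
After 'quiet': P(compromised) = 0.65·0.8550 / (0.65·0.8550 + 0.9·0.1450) ≈ 0.8099
After 'alert': P(compromised) = 0.35·0.8099 / (0.35·0.8099 + 0.1·0.1901) ≈ 0.9371
After 'alert': P(compromised) = 0.35·0.9371 / (0.35·0.9371 + 0.1·0.0629) ≈ 0.9812
After 'quiet': P(compromised) = 0.65·0.9812 / (0.65·0.9812 + 0.9·0.0188) ≈ 0.9742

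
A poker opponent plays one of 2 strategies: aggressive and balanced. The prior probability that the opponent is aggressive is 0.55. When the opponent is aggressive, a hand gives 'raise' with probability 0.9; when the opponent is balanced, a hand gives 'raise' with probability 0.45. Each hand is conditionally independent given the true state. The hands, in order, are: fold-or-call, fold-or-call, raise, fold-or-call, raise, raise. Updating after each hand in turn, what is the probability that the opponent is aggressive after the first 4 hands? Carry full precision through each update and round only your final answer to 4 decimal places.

0.0145

After 'fold-or-call': P(aggressive) = 0.1·0.5500 / (0.1·0.5500 + 0.55·0.4500) ≈ 0.1818
After 'fold-or-call': P(aggressive) = 0.1·0.1818 / (0.1·0.1818 + 0.55·0.8182) ≈ 0.0388
After 'raise': P(aggressive) = 0.9·0.0388 / (0.9·0.0388 + 0.45·0.9612) ≈ 0.0748
After 'fold-or-call': P(aggressive) = 0.1·0.0748 / (0.1·0.0748 + 0.55·0.9252) ≈ 0.0145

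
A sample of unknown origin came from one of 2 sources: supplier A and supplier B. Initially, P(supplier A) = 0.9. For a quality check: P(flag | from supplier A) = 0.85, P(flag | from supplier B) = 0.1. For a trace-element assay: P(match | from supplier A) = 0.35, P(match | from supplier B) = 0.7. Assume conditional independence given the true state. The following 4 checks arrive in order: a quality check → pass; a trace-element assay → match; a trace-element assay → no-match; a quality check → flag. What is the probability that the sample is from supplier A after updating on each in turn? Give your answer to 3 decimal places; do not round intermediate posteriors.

0.932

After a quality check='pass': P(supplier A) = 0.15·0.9000 / (0.15·0.9000 + 0.9·0.1000) ≈ 0.6000
After a trace-element assay='match': P(supplier A) = 0.35·0.6000 / (0.35·0.6000 + 0.7·0.4000) ≈ 0.4286
After a trace-element assay='no-match': P(supplier A) = 0.65·0.4286 / (0.65·0.4286 + 0.3·0.5714) ≈ 0.6190
After a quality check='flag': P(supplier A) = 0.85·0.6190 / (0.85·0.6190 + 0.1·0.3810) ≈ 0.9325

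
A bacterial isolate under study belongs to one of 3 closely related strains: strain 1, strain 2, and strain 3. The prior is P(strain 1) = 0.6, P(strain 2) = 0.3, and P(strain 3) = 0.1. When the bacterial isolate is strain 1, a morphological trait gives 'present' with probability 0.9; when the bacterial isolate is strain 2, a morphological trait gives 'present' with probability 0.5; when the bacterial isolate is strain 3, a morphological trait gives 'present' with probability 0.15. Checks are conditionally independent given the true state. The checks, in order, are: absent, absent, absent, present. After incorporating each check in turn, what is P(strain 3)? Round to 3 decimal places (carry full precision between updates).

0.323

After 'absent': normaliser = 0.1·0.6000 + 0.5·0.3000 + 0.85·0.1000; P(strain 1) ≈ 0.2034, P(strain 2) ≈ 0.5085, P(strain 3) ≈ 0.2881
After 'absent': normaliser = 0.1·0.2034 + 0.5·0.5085 + 0.85·0.2881; P(strain 1) ≈ 0.0392, P(strain 2) ≈ 0.4894, P(strain 3) ≈ 0.4715
After 'absent': normaliser = 0.1·0.0392 + 0.5·0.4894 + 0.85·0.4715; P(strain 1) ≈ 0.0060, P(strain 2) ≈ 0.3768, P(strain 3) ≈ 0.6171
After 'present': normaliser = 0.9·0.0060 + 0.5·0.3768 + 0.15·0.6171; P(strain 1) ≈ 0.0189, P(strain 2) ≈ 0.6579, P(strain 3) ≈ 0.3232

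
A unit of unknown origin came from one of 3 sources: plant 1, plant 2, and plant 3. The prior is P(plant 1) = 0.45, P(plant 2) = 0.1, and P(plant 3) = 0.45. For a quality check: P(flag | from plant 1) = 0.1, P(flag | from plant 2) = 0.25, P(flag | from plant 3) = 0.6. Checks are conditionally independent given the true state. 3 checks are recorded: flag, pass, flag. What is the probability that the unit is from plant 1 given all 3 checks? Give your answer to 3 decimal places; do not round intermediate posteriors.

After 'flag': normaliser = 0.1·0.4500 + 0.25·0.1000 + 0.6·0.4500; P(plant 1) ≈ 0.1324, P(plant 2) ≈ 0.0735, P(plant 3) ≈ 0.7941
After 'pass': normaliser = 0.9·0.1324 + 0.75·0.0735 + 0.4·0.7941; P(plant 1) ≈ 0.2422, P(plant 2) ≈ 0.1121, P(plant 3) ≈ 0.6457
After 'flag': normaliser = 0.1·0.2422 + 0.25·0.1121 + 0.6·0.6457; P(plant 1) ≈ 0.0551, P(plant 2) ≈ 0.0637, P(plant 3) ≈ 0.8812

0.055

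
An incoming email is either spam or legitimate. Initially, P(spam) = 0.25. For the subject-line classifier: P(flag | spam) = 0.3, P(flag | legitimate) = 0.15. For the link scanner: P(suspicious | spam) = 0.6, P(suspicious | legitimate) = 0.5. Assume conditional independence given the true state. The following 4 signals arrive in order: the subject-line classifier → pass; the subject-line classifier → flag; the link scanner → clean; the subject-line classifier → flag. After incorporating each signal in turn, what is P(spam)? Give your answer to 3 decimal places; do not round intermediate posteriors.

After the subject-line classifier='pass': P(spam) = 0.7·0.2500 / (0.7·0.2500 + 0.85·0.7500) ≈ 0.2154
After the subject-line classifier='flag': P(spam) = 0.3·0.2154 / (0.3·0.2154 + 0.15·0.7846) ≈ 0.3544
After the link scanner='clean': P(spam) = 0.4·0.3544 / (0.4·0.3544 + 0.5·0.6456) ≈ 0.3052
After the subject-line classifier='flag': P(spam) = 0.3·0.3052 / (0.3·0.3052 + 0.15·0.6948) ≈ 0.4676

0.468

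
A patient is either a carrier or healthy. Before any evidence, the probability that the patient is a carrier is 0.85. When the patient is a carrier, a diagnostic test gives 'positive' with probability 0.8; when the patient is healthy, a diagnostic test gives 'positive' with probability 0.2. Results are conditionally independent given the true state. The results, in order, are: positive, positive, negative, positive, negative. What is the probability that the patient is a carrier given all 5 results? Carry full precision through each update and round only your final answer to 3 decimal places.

Each posterior becomes the prior for the next update.
After 'positive': P(carrier) = 0.8·0.8500 / (0.8·0.8500 + 0.2·0.1500) ≈ 0.9577
After 'positive': P(carrier) = 0.8·0.9577 / (0.8·0.9577 + 0.2·0.0423) ≈ 0.9891
After 'negative': P(carrier) = 0.2·0.9891 / (0.2·0.9891 + 0.8·0.0109) ≈ 0.9577
After 'positive': P(carrier) = 0.8·0.9577 / (0.8·0.9577 + 0.2·0.0423) ≈ 0.9891
After 'negative': P(carrier) = 0.2·0.9891 / (0.2·0.9891 + 0.8·0.0109) ≈ 0.9577

0.958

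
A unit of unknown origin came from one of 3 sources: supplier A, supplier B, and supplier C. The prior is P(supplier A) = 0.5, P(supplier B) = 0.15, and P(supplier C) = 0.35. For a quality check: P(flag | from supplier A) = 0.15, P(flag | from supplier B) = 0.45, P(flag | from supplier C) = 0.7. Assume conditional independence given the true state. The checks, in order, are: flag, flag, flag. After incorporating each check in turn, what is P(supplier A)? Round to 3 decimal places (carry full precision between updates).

After 'flag': normaliser = 0.15·0.5000 + 0.45·0.1500 + 0.7·0.3500; P(supplier A) ≈ 0.1935, P(supplier B) ≈ 0.1742, P(supplier C) ≈ 0.6323
After 'flag': normaliser = 0.15·0.1935 + 0.45·0.1742 + 0.7·0.6323; P(supplier A) ≈ 0.0528, P(supplier B) ≈ 0.1425, P(supplier C) ≈ 0.8047
After 'flag': normaliser = 0.15·0.0528 + 0.45·0.1425 + 0.7·0.8047; P(supplier A) ≈ 0.0125, P(supplier B) ≈ 0.1009, P(supplier C) ≈ 0.8866

0.012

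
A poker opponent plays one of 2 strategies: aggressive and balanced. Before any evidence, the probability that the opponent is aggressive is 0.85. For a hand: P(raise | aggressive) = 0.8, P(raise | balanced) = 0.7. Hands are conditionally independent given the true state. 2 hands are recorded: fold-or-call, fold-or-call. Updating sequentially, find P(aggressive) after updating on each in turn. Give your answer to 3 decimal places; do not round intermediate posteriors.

After 'fold-or-call': P(aggressive) = 0.2·0.8500 / (0.2·0.8500 + 0.3·0.1500) ≈ 0.7907
After 'fold-or-call': P(aggressive) = 0.2·0.7907 / (0.2·0.7907 + 0.3·0.2093) ≈ 0.7158

0.716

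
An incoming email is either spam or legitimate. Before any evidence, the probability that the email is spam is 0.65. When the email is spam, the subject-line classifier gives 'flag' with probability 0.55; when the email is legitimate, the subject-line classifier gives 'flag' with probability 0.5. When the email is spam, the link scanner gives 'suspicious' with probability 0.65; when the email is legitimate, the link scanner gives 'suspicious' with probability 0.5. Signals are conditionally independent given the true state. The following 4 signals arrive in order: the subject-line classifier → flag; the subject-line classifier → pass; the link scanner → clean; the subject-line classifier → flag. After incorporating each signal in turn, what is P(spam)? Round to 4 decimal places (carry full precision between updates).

0.5860

After the subject-line classifier='flag': P(spam) = 0.55·0.6500 / (0.55·0.6500 + 0.5·0.3500) ≈ 0.6714
After the subject-line classifier='pass': P(spam) = 0.45·0.6714 / (0.45·0.6714 + 0.5·0.3286) ≈ 0.6477
After the link scanner='clean': P(spam) = 0.35·0.6477 / (0.35·0.6477 + 0.5·0.3523) ≈ 0.5627
After the subject-line classifier='flag': P(spam) = 0.55·0.5627 / (0.55·0.5627 + 0.5·0.4373) ≈ 0.5860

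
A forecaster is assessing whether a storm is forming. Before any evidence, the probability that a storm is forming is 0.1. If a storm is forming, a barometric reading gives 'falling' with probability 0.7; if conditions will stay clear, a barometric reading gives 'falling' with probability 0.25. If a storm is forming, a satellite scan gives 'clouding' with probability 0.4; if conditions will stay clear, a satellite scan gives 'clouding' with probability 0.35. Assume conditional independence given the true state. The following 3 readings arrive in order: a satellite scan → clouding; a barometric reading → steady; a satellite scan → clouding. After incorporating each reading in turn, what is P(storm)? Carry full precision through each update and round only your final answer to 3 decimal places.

0.055

After a satellite scan='clouding': P(storm) = 0.4·0.1000 / (0.4·0.1000 + 0.35·0.9000) ≈ 0.1127
After a barometric reading='steady': P(storm) = 0.3·0.1127 / (0.3·0.1127 + 0.75·0.8873) ≈ 0.0483
After a satellite scan='clouding': P(storm) = 0.4·0.0483 / (0.4·0.0483 + 0.35·0.9517) ≈ 0.0549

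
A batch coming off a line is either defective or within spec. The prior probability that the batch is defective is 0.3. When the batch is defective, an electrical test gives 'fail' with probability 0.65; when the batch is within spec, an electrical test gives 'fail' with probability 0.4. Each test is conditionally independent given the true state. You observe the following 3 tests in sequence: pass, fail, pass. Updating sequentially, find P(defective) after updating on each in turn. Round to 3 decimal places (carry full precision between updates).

Each posterior becomes the prior for the next update.
After 'pass': P(defective) = 0.35·0.3000 / (0.35·0.3000 + 0.6·0.7000) ≈ 0.2000
After 'fail': P(defective) = 0.65·0.2000 / (0.65·0.2000 + 0.4·0.8000) ≈ 0.2889
After 'pass': P(defective) = 0.35·0.2889 / (0.35·0.2889 + 0.6·0.7111) ≈ 0.1916

0.192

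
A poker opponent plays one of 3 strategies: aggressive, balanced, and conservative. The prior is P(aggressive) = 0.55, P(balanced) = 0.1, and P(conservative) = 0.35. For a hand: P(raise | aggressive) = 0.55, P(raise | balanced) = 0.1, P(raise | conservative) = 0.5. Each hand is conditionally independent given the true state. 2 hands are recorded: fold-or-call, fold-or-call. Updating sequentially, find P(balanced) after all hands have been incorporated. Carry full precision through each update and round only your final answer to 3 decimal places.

0.289

Apply Bayes' rule sequentially, carrying P(balanced) forward.
After 'fold-or-call': normaliser = 0.45·0.5500 + 0.9·0.1000 + 0.5·0.3500; P(aggressive) ≈ 0.4829, P(balanced) ≈ 0.1756, P(conservative) ≈ 0.3415
After 'fold-or-call': normaliser = 0.45·0.4829 + 0.9·0.1756 + 0.5·0.3415; P(aggressive) ≈ 0.3979, P(balanced) ≈ 0.2894, P(conservative) ≈ 0.3126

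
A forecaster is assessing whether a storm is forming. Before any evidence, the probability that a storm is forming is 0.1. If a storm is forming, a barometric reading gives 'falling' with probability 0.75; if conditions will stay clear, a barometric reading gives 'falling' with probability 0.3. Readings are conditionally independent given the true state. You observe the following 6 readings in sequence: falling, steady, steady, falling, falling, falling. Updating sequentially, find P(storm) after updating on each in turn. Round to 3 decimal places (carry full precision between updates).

After 'falling': P(storm) = 0.75·0.1000 / (0.75·0.1000 + 0.3·0.9000) ≈ 0.2174
After 'steady': P(storm) = 0.25·0.2174 / (0.25·0.2174 + 0.7·0.7826) ≈ 0.0903
After 'steady': P(storm) = 0.25·0.0903 / (0.25·0.0903 + 0.7·0.9097) ≈ 0.0342
After 'falling': P(storm) = 0.75·0.0342 / (0.75·0.0342 + 0.3·0.9658) ≈ 0.0814
After 'falling': P(storm) = 0.75·0.0814 / (0.75·0.0814 + 0.3·0.9186) ≈ 0.1813
After 'falling': P(storm) = 0.75·0.1813 / (0.75·0.1813 + 0.3·0.8187) ≈ 0.3563

0.356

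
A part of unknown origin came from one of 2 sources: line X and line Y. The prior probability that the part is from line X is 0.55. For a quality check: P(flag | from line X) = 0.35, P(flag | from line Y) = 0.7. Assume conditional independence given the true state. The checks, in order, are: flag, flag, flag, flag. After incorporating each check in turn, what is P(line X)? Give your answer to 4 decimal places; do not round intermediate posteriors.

0.0710

After 'flag': P(line X) = 0.35·0.5500 / (0.35·0.5500 + 0.7·0.4500) ≈ 0.3793
After 'flag': P(line X) = 0.35·0.3793 / (0.35·0.3793 + 0.7·0.6207) ≈ 0.2340
After 'flag': P(line X) = 0.35·0.2340 / (0.35·0.2340 + 0.7·0.7660) ≈ 0.1325
After 'flag': P(line X) = 0.35·0.1325 / (0.35·0.1325 + 0.7·0.8675) ≈ 0.0710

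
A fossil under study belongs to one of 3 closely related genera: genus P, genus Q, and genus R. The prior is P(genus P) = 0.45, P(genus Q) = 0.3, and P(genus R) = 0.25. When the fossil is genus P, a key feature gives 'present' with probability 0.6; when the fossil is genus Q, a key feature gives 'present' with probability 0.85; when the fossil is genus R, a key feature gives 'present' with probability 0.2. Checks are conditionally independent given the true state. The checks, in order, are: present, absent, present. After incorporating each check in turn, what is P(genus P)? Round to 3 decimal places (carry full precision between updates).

0.615

After 'present': normaliser = 0.6·0.4500 + 0.85·0.3000 + 0.2·0.2500; P(genus P) ≈ 0.4696, P(genus Q) ≈ 0.4435, P(genus R) ≈ 0.0870
After 'absent': normaliser = 0.4·0.4696 + 0.15·0.4435 + 0.8·0.0870; P(genus P) ≈ 0.5799, P(genus Q) ≈ 0.2054, P(genus R) ≈ 0.2148
After 'present': normaliser = 0.6·0.5799 + 0.85·0.2054 + 0.2·0.2148; P(genus P) ≈ 0.6153, P(genus Q) ≈ 0.3087, P(genus R) ≈ 0.0760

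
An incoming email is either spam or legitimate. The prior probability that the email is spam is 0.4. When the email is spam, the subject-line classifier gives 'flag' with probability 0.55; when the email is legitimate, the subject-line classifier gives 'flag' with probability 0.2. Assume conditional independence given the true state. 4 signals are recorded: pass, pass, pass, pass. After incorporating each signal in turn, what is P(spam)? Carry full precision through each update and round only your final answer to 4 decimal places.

0.0626

After 'pass': P(spam) = 0.45·0.4000 / (0.45·0.4000 + 0.8·0.6000) ≈ 0.2727
After 'pass': P(spam) = 0.45·0.2727 / (0.45·0.2727 + 0.8·0.7273) ≈ 0.1742
After 'pass': P(spam) = 0.45·0.1742 / (0.45·0.1742 + 0.8·0.8258) ≈ 0.1061
After 'pass': P(spam) = 0.45·0.1061 / (0.45·0.1061 + 0.8·0.8939) ≈ 0.0626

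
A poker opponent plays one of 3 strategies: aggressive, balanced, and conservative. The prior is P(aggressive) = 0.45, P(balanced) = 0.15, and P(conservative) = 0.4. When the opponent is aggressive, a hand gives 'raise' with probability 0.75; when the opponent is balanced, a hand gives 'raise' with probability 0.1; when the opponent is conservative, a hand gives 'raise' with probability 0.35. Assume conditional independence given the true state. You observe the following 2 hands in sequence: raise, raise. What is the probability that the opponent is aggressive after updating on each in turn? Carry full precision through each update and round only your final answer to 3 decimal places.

0.834

After 'raise': normaliser = 0.75·0.4500 + 0.1·0.1500 + 0.35·0.4000; P(aggressive) ≈ 0.6853, P(balanced) ≈ 0.0305, P(conservative) ≈ 0.2843
After 'raise': normaliser = 0.75·0.6853 + 0.1·0.0305 + 0.35·0.2843; P(aggressive) ≈ 0.8337, P(balanced) ≈ 0.0049, P(conservative) ≈ 0.1614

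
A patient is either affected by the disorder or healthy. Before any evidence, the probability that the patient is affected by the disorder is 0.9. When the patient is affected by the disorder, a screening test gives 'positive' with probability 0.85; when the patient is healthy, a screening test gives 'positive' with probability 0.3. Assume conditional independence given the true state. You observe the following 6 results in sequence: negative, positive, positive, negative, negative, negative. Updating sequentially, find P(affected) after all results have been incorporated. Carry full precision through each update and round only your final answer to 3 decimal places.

0.132

After 'negative': P(affected) = 0.15·0.9000 / (0.15·0.9000 + 0.7·0.1000) ≈ 0.6585
After 'positive': P(affected) = 0.85·0.6585 / (0.85·0.6585 + 0.3·0.3415) ≈ 0.8453
After 'positive': P(affected) = 0.85·0.8453 / (0.85·0.8453 + 0.3·0.1547) ≈ 0.9393
After 'negative': P(affected) = 0.15·0.9393 / (0.15·0.9393 + 0.7·0.0607) ≈ 0.7684
After 'negative': P(affected) = 0.15·0.7684 / (0.15·0.7684 + 0.7·0.2316) ≈ 0.4155
After 'negative': P(affected) = 0.15·0.4155 / (0.15·0.4155 + 0.7·0.5845) ≈ 0.1322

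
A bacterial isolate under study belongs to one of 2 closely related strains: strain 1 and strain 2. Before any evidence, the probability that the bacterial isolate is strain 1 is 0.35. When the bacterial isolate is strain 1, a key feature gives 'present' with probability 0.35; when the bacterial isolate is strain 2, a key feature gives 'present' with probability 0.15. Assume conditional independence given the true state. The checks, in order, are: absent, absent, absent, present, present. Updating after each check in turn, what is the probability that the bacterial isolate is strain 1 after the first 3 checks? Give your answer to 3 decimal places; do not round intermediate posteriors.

0.194

After 'absent': P(strain 1) = 0.65·0.3500 / (0.65·0.3500 + 0.85·0.6500) ≈ 0.2917
After 'absent': P(strain 1) = 0.65·0.2917 / (0.65·0.2917 + 0.85·0.7083) ≈ 0.2395
After 'absent': P(strain 1) = 0.65·0.2395 / (0.65·0.2395 + 0.85·0.7605) ≈ 0.1941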